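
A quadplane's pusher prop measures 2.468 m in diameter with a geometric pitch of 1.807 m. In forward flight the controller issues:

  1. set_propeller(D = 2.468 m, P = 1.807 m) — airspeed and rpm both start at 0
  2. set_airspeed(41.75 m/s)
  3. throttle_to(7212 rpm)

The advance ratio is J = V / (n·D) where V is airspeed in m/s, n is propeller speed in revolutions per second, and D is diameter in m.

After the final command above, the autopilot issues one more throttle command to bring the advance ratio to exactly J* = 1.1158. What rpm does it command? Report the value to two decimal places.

rpm = 909.65

set_propeller: D = 2.468 m, P = 1.807 m (p = P/D = 0.732172); state ← (V=0, rpm=0)
set_airspeed(41.75): V ← 41.75 m/s
throttle_to(7212): rpm ← 7212
final state: V = 41.75 m/s, rpm = 7212 → n = rpm/60 = 120.200000 rev/s
target J* = 1.1158; solve J* = V/(n·D) for n: n = V/(J*·D) = 41.75/(1.1158 × 2.468) = 15.160899 rev/s
rpm = 60·n = 909.653967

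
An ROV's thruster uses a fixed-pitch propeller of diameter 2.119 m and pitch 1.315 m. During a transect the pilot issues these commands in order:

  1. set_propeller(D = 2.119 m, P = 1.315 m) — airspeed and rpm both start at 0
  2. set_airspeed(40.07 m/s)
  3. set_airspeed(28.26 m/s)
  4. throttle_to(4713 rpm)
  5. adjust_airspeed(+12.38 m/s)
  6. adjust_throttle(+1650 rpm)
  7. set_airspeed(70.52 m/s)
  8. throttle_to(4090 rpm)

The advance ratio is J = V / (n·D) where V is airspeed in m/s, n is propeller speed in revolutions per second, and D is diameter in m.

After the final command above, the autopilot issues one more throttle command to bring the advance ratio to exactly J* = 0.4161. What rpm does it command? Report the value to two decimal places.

rpm = 4798.82

set_propeller: D = 2.119 m, P = 1.315 m (p = P/D = 0.620576); state ← (V=0, rpm=0)
set_airspeed(40.07): V ← 40.07 m/s
set_airspeed(28.26): V ← 28.26 m/s
throttle_to(4713): rpm ← 4713
adjust_airspeed(+12.38): V ← 28.26 +12.38 = 40.64 m/s
adjust_throttle(+1650): rpm ← 4713 +1650 = 6363
set_airspeed(70.52): V ← 70.52 m/s
throttle_to(4090): rpm ← 4090
final state: V = 70.52 m/s, rpm = 4090 → n = rpm/60 = 68.166667 rev/s
target J* = 0.4161; solve J* = V/(n·D) for n: n = V/(J*·D) = 70.52/(0.4161 × 2.119) = 79.980411 rev/s
rpm = 60·n = 4798.824655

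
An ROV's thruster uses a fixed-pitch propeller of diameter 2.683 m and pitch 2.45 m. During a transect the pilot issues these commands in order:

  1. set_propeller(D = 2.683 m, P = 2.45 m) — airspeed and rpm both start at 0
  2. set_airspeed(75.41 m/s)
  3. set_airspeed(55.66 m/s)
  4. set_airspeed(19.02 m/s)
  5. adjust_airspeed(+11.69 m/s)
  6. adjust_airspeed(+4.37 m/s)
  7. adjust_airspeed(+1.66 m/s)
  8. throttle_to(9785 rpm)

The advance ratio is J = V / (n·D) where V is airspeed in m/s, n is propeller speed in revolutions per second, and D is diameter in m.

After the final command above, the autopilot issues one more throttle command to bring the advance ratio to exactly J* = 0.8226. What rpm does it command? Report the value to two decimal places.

set_propeller: D = 2.683 m, P = 2.45 m (p = P/D = 0.913157); state ← (V=0, rpm=0)
set_airspeed(75.41): V ← 75.41 m/s
set_airspeed(55.66): V ← 55.66 m/s
set_airspeed(19.02): V ← 19.02 m/s
adjust_airspeed(+11.69): V ← 19.02 +11.69 = 30.71 m/s
adjust_airspeed(+4.37): V ← 30.71 +4.37 = 35.08 m/s
adjust_airspeed(+1.66): V ← 35.08 +1.66 = 36.74 m/s
throttle_to(9785): rpm ← 9785
final state: V = 36.74 m/s, rpm = 9785 → n = rpm/60 = 163.083333 rev/s
target J* = 0.8226; solve J* = V/(n·D) for n: n = V/(J*·D) = 36.74/(0.8226 × 2.683) = 16.646762 rev/s
rpm = 60·n = 998.805728

rpm = 998.81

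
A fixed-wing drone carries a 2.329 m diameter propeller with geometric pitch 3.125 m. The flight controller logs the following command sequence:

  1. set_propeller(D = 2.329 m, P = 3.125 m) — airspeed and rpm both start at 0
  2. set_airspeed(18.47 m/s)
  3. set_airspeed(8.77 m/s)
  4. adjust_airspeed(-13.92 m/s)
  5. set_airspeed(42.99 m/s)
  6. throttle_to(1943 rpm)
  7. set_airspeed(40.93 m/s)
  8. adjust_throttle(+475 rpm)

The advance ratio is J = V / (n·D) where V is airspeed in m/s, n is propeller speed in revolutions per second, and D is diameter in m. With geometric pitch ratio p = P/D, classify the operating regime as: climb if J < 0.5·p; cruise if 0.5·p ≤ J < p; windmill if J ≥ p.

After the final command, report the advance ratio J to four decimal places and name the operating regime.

J = 0.4361, regime = climb

set_propeller: D = 2.329 m, P = 3.125 m (p = P/D = 1.341778); state ← (V=0, rpm=0)
set_airspeed(18.47): V ← 18.47 m/s
set_airspeed(8.77): V ← 8.77 m/s
adjust_airspeed(-13.92): V ← 8.77 -13.92 = -5.15 m/s
set_airspeed(42.99): V ← 42.99 m/s
throttle_to(1943): rpm ← 1943
set_airspeed(40.93): V ← 40.93 m/s
adjust_throttle(+475): rpm ← 1943 +475 = 2418
final state: V = 40.93 m/s, rpm = 2418 → n = rpm/60 = 40.300000 rev/s
J = V / (n·D) = 40.93 / (40.300000 × 2.329) = 0.436081
regime bands: climb J<0.6709 | cruise [0.6709, 1.3418) | windmill J≥1.3418
J = 0.4361 → climb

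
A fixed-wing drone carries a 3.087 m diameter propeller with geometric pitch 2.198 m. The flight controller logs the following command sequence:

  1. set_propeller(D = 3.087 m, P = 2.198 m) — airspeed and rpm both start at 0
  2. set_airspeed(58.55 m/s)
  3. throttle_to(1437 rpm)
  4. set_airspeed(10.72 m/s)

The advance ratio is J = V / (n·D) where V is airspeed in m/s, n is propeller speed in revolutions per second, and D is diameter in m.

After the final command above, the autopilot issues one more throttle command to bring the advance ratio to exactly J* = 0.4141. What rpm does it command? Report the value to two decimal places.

set_propeller: D = 3.087 m, P = 2.198 m (p = P/D = 0.712018); state ← (V=0, rpm=0)
set_airspeed(58.55): V ← 58.55 m/s
throttle_to(1437): rpm ← 1437
set_airspeed(10.72): V ← 10.72 m/s
final state: V = 10.72 m/s, rpm = 1437 → n = rpm/60 = 23.950000 rev/s
target J* = 0.4141; solve J* = V/(n·D) for n: n = V/(J*·D) = 10.72/(0.4141 × 3.087) = 8.385963 rev/s
rpm = 60·n = 503.157761

rpm = 503.16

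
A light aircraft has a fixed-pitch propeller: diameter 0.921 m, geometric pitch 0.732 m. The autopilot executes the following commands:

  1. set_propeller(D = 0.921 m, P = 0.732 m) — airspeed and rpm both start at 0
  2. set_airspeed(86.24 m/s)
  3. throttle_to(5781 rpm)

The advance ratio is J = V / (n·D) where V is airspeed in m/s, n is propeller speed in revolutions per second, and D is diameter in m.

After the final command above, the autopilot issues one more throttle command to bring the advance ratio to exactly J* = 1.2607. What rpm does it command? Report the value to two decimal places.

set_propeller: D = 0.921 m, P = 0.732 m (p = P/D = 0.794788); state ← (V=0, rpm=0)
set_airspeed(86.24): V ← 86.24 m/s
throttle_to(5781): rpm ← 5781
final state: V = 86.24 m/s, rpm = 5781 → n = rpm/60 = 96.350000 rev/s
target J* = 1.2607; solve J* = V/(n·D) for n: n = V/(J*·D) = 86.24/(1.2607 × 0.921) = 74.274094 rev/s
rpm = 60·n = 4456.445659

rpm = 4456.45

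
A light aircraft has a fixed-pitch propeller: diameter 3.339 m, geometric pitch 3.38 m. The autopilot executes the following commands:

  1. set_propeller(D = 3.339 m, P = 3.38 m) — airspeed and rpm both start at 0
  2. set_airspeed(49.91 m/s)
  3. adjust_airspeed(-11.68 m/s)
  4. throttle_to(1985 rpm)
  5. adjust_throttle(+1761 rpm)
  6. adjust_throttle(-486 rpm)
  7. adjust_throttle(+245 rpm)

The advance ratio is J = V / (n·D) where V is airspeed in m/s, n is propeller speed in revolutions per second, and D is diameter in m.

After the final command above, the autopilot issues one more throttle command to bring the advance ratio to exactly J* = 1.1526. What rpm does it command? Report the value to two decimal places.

rpm = 596.02

set_propeller: D = 3.339 m, P = 3.38 m (p = P/D = 1.012279); state ← (V=0, rpm=0)
set_airspeed(49.91): V ← 49.91 m/s
adjust_airspeed(-11.68): V ← 49.91 -11.68 = 38.23 m/s
throttle_to(1985): rpm ← 1985
adjust_throttle(+1761): rpm ← 1985 +1761 = 3746
adjust_throttle(-486): rpm ← 3746 -486 = 3260
adjust_throttle(+245): rpm ← 3260 +245 = 3505
final state: V = 38.23 m/s, rpm = 3505 → n = rpm/60 = 58.416667 rev/s
target J* = 1.1526; solve J* = V/(n·D) for n: n = V/(J*·D) = 38.23/(1.1526 × 3.339) = 9.933659 rev/s
rpm = 60·n = 596.019562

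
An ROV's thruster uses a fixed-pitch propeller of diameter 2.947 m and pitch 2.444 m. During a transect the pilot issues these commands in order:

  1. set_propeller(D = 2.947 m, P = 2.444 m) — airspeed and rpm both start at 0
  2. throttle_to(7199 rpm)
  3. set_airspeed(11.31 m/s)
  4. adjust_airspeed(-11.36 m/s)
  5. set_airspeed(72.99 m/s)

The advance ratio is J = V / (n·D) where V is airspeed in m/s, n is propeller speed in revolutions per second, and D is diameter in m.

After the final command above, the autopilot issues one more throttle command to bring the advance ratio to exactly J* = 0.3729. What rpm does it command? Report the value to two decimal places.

rpm = 3985.13

set_propeller: D = 2.947 m, P = 2.444 m (p = P/D = 0.829318); state ← (V=0, rpm=0)
throttle_to(7199): rpm ← 7199
set_airspeed(11.31): V ← 11.31 m/s
adjust_airspeed(-11.36): V ← 11.31 -11.36 = -0.05 m/s
set_airspeed(72.99): V ← 72.99 m/s
final state: V = 72.99 m/s, rpm = 7199 → n = rpm/60 = 119.983333 rev/s
target J* = 0.3729; solve J* = V/(n·D) for n: n = V/(J*·D) = 72.99/(0.3729 × 2.947) = 66.418772 rev/s
rpm = 60·n = 3985.126344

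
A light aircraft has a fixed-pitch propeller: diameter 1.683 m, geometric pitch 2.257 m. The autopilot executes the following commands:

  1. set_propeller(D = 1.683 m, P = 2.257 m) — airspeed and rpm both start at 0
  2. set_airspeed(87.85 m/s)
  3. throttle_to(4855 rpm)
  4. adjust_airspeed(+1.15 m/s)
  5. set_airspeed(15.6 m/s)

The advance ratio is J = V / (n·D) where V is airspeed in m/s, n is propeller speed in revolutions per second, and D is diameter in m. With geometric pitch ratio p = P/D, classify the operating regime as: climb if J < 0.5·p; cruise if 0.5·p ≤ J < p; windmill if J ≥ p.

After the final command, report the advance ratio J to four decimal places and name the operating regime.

set_propeller: D = 1.683 m, P = 2.257 m (p = P/D = 1.341058); state ← (V=0, rpm=0)
set_airspeed(87.85): V ← 87.85 m/s
throttle_to(4855): rpm ← 4855
adjust_airspeed(+1.15): V ← 87.85 +1.15 = 89 m/s
set_airspeed(15.6): V ← 15.6 m/s
final state: V = 15.6 m/s, rpm = 4855 → n = rpm/60 = 80.916667 rev/s
J = V / (n·D) = 15.6 / (80.916667 × 1.683) = 0.114552
regime bands: climb J<0.6705 | cruise [0.6705, 1.3411) | windmill J≥1.3411
J = 0.1146 → climb

J = 0.1146, regime = climb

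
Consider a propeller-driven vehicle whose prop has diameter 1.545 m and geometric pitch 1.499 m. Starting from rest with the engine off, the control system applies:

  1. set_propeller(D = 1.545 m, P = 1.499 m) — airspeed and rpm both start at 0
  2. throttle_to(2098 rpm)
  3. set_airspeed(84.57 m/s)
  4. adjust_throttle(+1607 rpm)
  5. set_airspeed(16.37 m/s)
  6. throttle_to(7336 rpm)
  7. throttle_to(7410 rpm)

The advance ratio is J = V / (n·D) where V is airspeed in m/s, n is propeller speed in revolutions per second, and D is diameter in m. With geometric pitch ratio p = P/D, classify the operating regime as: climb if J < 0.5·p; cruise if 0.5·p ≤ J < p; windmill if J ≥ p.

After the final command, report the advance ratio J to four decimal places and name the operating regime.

J = 0.0858, regime = climb

set_propeller: D = 1.545 m, P = 1.499 m (p = P/D = 0.970227); state ← (V=0, rpm=0)
throttle_to(2098): rpm ← 2098
set_airspeed(84.57): V ← 84.57 m/s
adjust_throttle(+1607): rpm ← 2098 +1607 = 3705
set_airspeed(16.37): V ← 16.37 m/s
throttle_to(7336): rpm ← 7336
throttle_to(7410): rpm ← 7410
final state: V = 16.37 m/s, rpm = 7410 → n = rpm/60 = 123.500000 rev/s
J = V / (n·D) = 16.37 / (123.500000 × 1.545) = 0.085793
regime bands: climb J<0.4851 | cruise [0.4851, 0.9702) | windmill J≥0.9702
J = 0.0858 → climb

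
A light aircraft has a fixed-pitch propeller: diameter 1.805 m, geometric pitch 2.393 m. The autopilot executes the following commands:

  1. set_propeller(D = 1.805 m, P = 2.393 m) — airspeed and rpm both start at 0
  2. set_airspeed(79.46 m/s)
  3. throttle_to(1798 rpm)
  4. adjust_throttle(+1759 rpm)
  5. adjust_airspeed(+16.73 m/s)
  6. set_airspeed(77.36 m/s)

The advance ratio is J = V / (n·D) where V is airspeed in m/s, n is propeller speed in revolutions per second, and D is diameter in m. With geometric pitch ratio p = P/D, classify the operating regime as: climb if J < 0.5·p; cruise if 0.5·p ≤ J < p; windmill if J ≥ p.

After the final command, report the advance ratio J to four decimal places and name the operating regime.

J = 0.7229, regime = cruise

set_propeller: D = 1.805 m, P = 2.393 m (p = P/D = 1.325762); state ← (V=0, rpm=0)
set_airspeed(79.46): V ← 79.46 m/s
throttle_to(1798): rpm ← 1798
adjust_throttle(+1759): rpm ← 1798 +1759 = 3557
adjust_airspeed(+16.73): V ← 79.46 +16.73 = 96.19 m/s
set_airspeed(77.36): V ← 77.36 m/s
final state: V = 77.36 m/s, rpm = 3557 → n = rpm/60 = 59.283333 rev/s
J = V / (n·D) = 77.36 / (59.283333 × 1.805) = 0.722947
regime bands: climb J<0.6629 | cruise [0.6629, 1.3258) | windmill J≥1.3258
J = 0.7229 → cruise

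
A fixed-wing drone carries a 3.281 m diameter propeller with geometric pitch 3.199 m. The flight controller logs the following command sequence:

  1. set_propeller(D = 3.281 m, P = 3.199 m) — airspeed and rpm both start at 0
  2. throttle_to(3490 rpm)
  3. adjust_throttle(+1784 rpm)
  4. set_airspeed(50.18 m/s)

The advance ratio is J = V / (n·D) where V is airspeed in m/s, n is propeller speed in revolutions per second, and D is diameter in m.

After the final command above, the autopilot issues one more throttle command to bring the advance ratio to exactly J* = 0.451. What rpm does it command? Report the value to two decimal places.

rpm = 2034.69

set_propeller: D = 3.281 m, P = 3.199 m (p = P/D = 0.975008); state ← (V=0, rpm=0)
throttle_to(3490): rpm ← 3490
adjust_throttle(+1784): rpm ← 3490 +1784 = 5274
set_airspeed(50.18): V ← 50.18 m/s
final state: V = 50.18 m/s, rpm = 5274 → n = rpm/60 = 87.900000 rev/s
target J* = 0.451; solve J* = V/(n·D) for n: n = V/(J*·D) = 50.18/(0.451 × 3.281) = 33.911569 rev/s
rpm = 60·n = 2034.694144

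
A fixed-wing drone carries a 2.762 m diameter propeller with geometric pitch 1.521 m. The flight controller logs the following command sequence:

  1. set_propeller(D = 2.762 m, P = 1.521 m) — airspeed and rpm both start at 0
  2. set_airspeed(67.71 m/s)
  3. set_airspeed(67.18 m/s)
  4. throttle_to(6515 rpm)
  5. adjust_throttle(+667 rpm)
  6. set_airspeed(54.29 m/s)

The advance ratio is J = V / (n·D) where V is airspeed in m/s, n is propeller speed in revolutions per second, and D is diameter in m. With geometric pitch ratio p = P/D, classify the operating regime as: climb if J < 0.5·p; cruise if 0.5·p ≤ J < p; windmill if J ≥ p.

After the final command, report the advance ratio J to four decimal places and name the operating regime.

set_propeller: D = 2.762 m, P = 1.521 m (p = P/D = 0.550688); state ← (V=0, rpm=0)
set_airspeed(67.71): V ← 67.71 m/s
set_airspeed(67.18): V ← 67.18 m/s
throttle_to(6515): rpm ← 6515
adjust_throttle(+667): rpm ← 6515 +667 = 7182
set_airspeed(54.29): V ← 54.29 m/s
final state: V = 54.29 m/s, rpm = 7182 → n = rpm/60 = 119.700000 rev/s
J = V / (n·D) = 54.29 / (119.700000 × 2.762) = 0.164211
regime bands: climb J<0.2753 | cruise [0.2753, 0.5507) | windmill J≥0.5507
J = 0.1642 → climb

J = 0.1642, regime = climb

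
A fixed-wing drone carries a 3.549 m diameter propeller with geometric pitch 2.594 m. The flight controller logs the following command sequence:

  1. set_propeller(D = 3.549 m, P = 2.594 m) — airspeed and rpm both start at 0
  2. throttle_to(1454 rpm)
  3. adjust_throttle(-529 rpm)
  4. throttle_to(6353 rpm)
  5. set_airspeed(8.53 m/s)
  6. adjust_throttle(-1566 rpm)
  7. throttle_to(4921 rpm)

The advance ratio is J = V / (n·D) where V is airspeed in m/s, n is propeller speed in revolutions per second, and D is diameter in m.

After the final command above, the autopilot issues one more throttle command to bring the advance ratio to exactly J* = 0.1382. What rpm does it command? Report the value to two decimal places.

set_propeller: D = 3.549 m, P = 2.594 m (p = P/D = 0.730910); state ← (V=0, rpm=0)
throttle_to(1454): rpm ← 1454
adjust_throttle(-529): rpm ← 1454 -529 = 925
throttle_to(6353): rpm ← 6353
set_airspeed(8.53): V ← 8.53 m/s
adjust_throttle(-1566): rpm ← 6353 -1566 = 4787
throttle_to(4921): rpm ← 4921
final state: V = 8.53 m/s, rpm = 4921 → n = rpm/60 = 82.016667 rev/s
target J* = 0.1382; solve J* = V/(n·D) for n: n = V/(J*·D) = 8.53/(0.1382 × 3.549) = 17.391418 rev/s
rpm = 60·n = 1043.485069

rpm = 1043.49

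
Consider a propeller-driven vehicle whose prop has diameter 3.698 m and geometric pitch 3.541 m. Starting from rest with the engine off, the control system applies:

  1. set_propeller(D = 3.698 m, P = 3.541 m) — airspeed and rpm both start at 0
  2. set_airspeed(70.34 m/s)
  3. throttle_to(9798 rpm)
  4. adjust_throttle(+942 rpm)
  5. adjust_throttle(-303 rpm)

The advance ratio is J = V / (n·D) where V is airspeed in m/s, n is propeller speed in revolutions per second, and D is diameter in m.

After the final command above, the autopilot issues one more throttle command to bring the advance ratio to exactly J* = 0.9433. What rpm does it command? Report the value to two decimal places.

set_propeller: D = 3.698 m, P = 3.541 m (p = P/D = 0.957545); state ← (V=0, rpm=0)
set_airspeed(70.34): V ← 70.34 m/s
throttle_to(9798): rpm ← 9798
adjust_throttle(+942): rpm ← 9798 +942 = 10740
adjust_throttle(-303): rpm ← 10740 -303 = 10437
final state: V = 70.34 m/s, rpm = 10437 → n = rpm/60 = 173.950000 rev/s
target J* = 0.9433; solve J* = V/(n·D) for n: n = V/(J*·D) = 70.34/(0.9433 × 3.698) = 20.164415 rev/s
rpm = 60·n = 1209.864888

rpm = 1209.86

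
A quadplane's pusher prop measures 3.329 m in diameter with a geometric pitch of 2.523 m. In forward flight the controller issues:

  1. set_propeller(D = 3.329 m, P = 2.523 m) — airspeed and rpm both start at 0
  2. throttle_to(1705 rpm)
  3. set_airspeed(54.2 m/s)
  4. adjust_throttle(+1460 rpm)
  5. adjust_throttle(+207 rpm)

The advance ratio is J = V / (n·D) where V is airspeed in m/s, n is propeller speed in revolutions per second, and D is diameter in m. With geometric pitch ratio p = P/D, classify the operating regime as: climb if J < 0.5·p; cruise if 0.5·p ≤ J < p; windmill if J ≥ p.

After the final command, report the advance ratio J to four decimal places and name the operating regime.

set_propeller: D = 3.329 m, P = 2.523 m (p = P/D = 0.757885); state ← (V=0, rpm=0)
throttle_to(1705): rpm ← 1705
set_airspeed(54.2): V ← 54.2 m/s
adjust_throttle(+1460): rpm ← 1705 +1460 = 3165
adjust_throttle(+207): rpm ← 3165 +207 = 3372
final state: V = 54.2 m/s, rpm = 3372 → n = rpm/60 = 56.200000 rev/s
J = V / (n·D) = 54.2 / (56.200000 × 3.329) = 0.289700
regime bands: climb J<0.3789 | cruise [0.3789, 0.7579) | windmill J≥0.7579
J = 0.2897 → climb

J = 0.2897, regime = climb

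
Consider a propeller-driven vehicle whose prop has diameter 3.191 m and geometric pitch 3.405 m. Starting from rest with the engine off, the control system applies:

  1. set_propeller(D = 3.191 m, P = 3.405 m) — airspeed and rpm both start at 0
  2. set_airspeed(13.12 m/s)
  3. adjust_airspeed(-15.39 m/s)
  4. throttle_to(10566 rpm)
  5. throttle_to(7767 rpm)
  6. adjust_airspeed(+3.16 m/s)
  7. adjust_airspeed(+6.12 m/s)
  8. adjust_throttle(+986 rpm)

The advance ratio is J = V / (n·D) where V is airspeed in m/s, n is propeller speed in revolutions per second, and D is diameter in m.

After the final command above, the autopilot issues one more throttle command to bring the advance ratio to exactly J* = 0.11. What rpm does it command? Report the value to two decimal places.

rpm = 1198.26

set_propeller: D = 3.191 m, P = 3.405 m (p = P/D = 1.067064); state ← (V=0, rpm=0)
set_airspeed(13.12): V ← 13.12 m/s
adjust_airspeed(-15.39): V ← 13.12 -15.39 = -2.27 m/s
throttle_to(10566): rpm ← 10566
throttle_to(7767): rpm ← 7767
adjust_airspeed(+3.16): V ← -2.27 +3.16 = 0.89 m/s
adjust_airspeed(+6.12): V ← 0.89 +6.12 = 7.01 m/s
adjust_throttle(+986): rpm ← 7767 +986 = 8753
final state: V = 7.01 m/s, rpm = 8753 → n = rpm/60 = 145.883333 rev/s
target J* = 0.11; solve J* = V/(n·D) for n: n = V/(J*·D) = 7.01/(0.11 × 3.191) = 19.970941 rev/s
rpm = 60·n = 1198.256460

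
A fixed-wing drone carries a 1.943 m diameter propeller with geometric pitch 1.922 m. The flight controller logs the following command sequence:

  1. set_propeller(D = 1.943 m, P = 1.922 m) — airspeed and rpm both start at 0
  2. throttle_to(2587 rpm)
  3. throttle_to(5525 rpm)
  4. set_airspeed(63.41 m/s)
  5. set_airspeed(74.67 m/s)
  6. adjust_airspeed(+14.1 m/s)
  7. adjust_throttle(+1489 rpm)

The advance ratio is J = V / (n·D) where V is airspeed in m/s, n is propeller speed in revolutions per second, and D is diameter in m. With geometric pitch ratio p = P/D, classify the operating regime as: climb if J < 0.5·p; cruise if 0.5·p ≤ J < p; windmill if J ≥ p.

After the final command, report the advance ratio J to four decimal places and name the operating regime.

set_propeller: D = 1.943 m, P = 1.922 m (p = P/D = 0.989192); state ← (V=0, rpm=0)
throttle_to(2587): rpm ← 2587
throttle_to(5525): rpm ← 5525
set_airspeed(63.41): V ← 63.41 m/s
set_airspeed(74.67): V ← 74.67 m/s
adjust_airspeed(+14.1): V ← 74.67 +14.1 = 88.77 m/s
adjust_throttle(+1489): rpm ← 5525 +1489 = 7014
final state: V = 88.77 m/s, rpm = 7014 → n = rpm/60 = 116.900000 rev/s
J = V / (n·D) = 88.77 / (116.900000 × 1.943) = 0.390822
regime bands: climb J<0.4946 | cruise [0.4946, 0.9892) | windmill J≥0.9892
J = 0.3908 → climb

J = 0.3908, regime = climb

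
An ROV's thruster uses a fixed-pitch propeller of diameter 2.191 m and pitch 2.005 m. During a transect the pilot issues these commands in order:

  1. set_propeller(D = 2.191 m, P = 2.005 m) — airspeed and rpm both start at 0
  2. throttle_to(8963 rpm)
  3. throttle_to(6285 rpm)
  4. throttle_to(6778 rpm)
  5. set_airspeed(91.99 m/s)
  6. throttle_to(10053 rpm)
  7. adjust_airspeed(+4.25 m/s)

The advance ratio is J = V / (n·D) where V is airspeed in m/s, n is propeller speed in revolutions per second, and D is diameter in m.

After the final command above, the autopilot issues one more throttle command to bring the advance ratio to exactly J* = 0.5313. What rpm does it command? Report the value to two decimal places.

set_propeller: D = 2.191 m, P = 2.005 m (p = P/D = 0.915107); state ← (V=0, rpm=0)
throttle_to(8963): rpm ← 8963
throttle_to(6285): rpm ← 6285
throttle_to(6778): rpm ← 6778
set_airspeed(91.99): V ← 91.99 m/s
throttle_to(10053): rpm ← 10053
adjust_airspeed(+4.25): V ← 91.99 +4.25 = 96.24 m/s
final state: V = 96.24 m/s, rpm = 10053 → n = rpm/60 = 167.550000 rev/s
target J* = 0.5313; solve J* = V/(n·D) for n: n = V/(J*·D) = 96.24/(0.5313 × 2.191) = 82.674851 rev/s
rpm = 60·n = 4960.491060

rpm = 4960.49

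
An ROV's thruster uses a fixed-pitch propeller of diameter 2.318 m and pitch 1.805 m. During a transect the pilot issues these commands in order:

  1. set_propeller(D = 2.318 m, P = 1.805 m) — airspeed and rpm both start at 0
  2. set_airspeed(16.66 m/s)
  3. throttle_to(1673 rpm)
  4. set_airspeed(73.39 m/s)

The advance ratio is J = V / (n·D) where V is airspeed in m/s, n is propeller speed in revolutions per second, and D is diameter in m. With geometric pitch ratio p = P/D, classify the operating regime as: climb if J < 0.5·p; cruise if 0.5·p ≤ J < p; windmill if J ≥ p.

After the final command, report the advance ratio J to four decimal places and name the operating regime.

set_propeller: D = 2.318 m, P = 1.805 m (p = P/D = 0.778689); state ← (V=0, rpm=0)
set_airspeed(16.66): V ← 16.66 m/s
throttle_to(1673): rpm ← 1673
set_airspeed(73.39): V ← 73.39 m/s
final state: V = 73.39 m/s, rpm = 1673 → n = rpm/60 = 27.883333 rev/s
J = V / (n·D) = 73.39 / (27.883333 × 2.318) = 1.135478
regime bands: climb J<0.3893 | cruise [0.3893, 0.7787) | windmill J≥0.7787
J = 1.1355 → windmill

J = 1.1355, regime = windmill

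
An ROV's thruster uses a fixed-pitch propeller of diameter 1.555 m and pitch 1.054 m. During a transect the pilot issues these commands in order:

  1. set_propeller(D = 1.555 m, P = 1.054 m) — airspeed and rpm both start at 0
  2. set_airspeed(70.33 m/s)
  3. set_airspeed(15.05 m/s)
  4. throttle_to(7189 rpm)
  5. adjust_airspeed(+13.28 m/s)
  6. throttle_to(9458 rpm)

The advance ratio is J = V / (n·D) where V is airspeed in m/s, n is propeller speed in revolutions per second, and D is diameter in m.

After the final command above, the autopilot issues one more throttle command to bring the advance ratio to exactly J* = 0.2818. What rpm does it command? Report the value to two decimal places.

rpm = 3879.06

set_propeller: D = 1.555 m, P = 1.054 m (p = P/D = 0.677814); state ← (V=0, rpm=0)
set_airspeed(70.33): V ← 70.33 m/s
set_airspeed(15.05): V ← 15.05 m/s
throttle_to(7189): rpm ← 7189
adjust_airspeed(+13.28): V ← 15.05 +13.28 = 28.33 m/s
throttle_to(9458): rpm ← 9458
final state: V = 28.33 m/s, rpm = 9458 → n = rpm/60 = 157.633333 rev/s
target J* = 0.2818; solve J* = V/(n·D) for n: n = V/(J*·D) = 28.33/(0.2818 × 1.555) = 64.650992 rev/s
rpm = 60·n = 3879.059514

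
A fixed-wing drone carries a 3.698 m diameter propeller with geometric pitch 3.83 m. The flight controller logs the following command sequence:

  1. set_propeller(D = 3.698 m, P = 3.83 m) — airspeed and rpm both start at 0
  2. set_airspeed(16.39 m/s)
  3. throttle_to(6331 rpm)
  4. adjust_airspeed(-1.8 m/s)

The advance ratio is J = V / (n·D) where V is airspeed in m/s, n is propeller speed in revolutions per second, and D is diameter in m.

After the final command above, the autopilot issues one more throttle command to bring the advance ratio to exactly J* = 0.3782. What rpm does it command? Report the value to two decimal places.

rpm = 625.92

set_propeller: D = 3.698 m, P = 3.83 m (p = P/D = 1.035695); state ← (V=0, rpm=0)
set_airspeed(16.39): V ← 16.39 m/s
throttle_to(6331): rpm ← 6331
adjust_airspeed(-1.8): V ← 16.39 -1.8 = 14.59 m/s
final state: V = 14.59 m/s, rpm = 6331 → n = rpm/60 = 105.516667 rev/s
target J* = 0.3782; solve J* = V/(n·D) for n: n = V/(J*·D) = 14.59/(0.3782 × 3.698) = 10.431983 rev/s
rpm = 60·n = 625.918965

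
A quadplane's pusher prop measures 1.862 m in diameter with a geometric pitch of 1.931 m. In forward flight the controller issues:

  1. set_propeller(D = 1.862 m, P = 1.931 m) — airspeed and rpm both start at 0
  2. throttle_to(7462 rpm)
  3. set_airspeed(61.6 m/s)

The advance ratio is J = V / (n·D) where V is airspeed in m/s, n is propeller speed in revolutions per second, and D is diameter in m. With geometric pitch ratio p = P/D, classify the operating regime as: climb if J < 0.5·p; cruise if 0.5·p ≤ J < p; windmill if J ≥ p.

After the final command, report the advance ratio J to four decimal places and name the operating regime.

set_propeller: D = 1.862 m, P = 1.931 m (p = P/D = 1.037057); state ← (V=0, rpm=0)
throttle_to(7462): rpm ← 7462
set_airspeed(61.6): V ← 61.6 m/s
final state: V = 61.6 m/s, rpm = 7462 → n = rpm/60 = 124.366667 rev/s
J = V / (n·D) = 61.6 / (124.366667 × 1.862) = 0.266009
regime bands: climb J<0.5185 | cruise [0.5185, 1.0371) | windmill J≥1.0371
J = 0.2660 → climb

J = 0.2660, regime = climb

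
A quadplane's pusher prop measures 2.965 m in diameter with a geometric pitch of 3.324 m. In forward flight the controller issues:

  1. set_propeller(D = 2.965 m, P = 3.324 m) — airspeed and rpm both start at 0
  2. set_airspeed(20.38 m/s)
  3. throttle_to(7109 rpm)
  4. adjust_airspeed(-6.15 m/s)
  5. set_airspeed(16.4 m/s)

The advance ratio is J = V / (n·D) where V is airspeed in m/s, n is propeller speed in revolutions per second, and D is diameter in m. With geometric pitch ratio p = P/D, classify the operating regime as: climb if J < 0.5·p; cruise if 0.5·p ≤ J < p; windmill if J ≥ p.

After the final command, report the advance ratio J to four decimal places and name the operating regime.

J = 0.0467, regime = climb

set_propeller: D = 2.965 m, P = 3.324 m (p = P/D = 1.121079); state ← (V=0, rpm=0)
set_airspeed(20.38): V ← 20.38 m/s
throttle_to(7109): rpm ← 7109
adjust_airspeed(-6.15): V ← 20.38 -6.15 = 14.23 m/s
set_airspeed(16.4): V ← 16.4 m/s
final state: V = 16.4 m/s, rpm = 7109 → n = rpm/60 = 118.483333 rev/s
J = V / (n·D) = 16.4 / (118.483333 × 2.965) = 0.046683
regime bands: climb J<0.5605 | cruise [0.5605, 1.1211) | windmill J≥1.1211
J = 0.0467 → climb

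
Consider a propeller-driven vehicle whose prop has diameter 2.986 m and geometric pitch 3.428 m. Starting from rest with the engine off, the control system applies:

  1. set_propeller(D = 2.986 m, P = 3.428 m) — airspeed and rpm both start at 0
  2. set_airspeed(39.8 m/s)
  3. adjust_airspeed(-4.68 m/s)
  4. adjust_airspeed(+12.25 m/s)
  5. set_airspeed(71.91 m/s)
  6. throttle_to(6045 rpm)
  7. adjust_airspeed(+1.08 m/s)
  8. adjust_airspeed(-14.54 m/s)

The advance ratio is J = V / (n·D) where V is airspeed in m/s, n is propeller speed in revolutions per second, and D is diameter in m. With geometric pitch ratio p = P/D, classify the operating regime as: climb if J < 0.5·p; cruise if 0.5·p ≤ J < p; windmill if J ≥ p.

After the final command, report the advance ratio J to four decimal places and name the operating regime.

set_propeller: D = 2.986 m, P = 3.428 m (p = P/D = 1.148024); state ← (V=0, rpm=0)
set_airspeed(39.8): V ← 39.8 m/s
adjust_airspeed(-4.68): V ← 39.8 -4.68 = 35.12 m/s
adjust_airspeed(+12.25): V ← 35.12 +12.25 = 47.37 m/s
set_airspeed(71.91): V ← 71.91 m/s
throttle_to(6045): rpm ← 6045
adjust_airspeed(+1.08): V ← 71.91 +1.08 = 72.99 m/s
adjust_airspeed(-14.54): V ← 72.99 -14.54 = 58.45 m/s
final state: V = 58.45 m/s, rpm = 6045 → n = rpm/60 = 100.750000 rev/s
J = V / (n·D) = 58.45 / (100.750000 × 2.986) = 0.194290
regime bands: climb J<0.5740 | cruise [0.5740, 1.1480) | windmill J≥1.1480
J = 0.1943 → climb

J = 0.1943, regime = climb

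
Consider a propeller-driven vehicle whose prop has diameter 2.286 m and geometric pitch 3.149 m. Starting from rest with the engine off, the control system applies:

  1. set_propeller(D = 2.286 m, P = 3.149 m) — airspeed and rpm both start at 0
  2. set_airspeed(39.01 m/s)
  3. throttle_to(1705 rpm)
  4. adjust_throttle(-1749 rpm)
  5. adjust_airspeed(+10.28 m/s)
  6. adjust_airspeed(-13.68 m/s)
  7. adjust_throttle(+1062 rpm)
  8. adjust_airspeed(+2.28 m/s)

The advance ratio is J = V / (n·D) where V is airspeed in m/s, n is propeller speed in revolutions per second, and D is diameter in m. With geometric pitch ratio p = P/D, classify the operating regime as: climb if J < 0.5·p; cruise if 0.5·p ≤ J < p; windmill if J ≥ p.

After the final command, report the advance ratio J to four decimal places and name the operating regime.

J = 0.9769, regime = cruise

set_propeller: D = 2.286 m, P = 3.149 m (p = P/D = 1.377515); state ← (V=0, rpm=0)
set_airspeed(39.01): V ← 39.01 m/s
throttle_to(1705): rpm ← 1705
adjust_throttle(-1749): rpm ← 1705 -1749 = -44
adjust_airspeed(+10.28): V ← 39.01 +10.28 = 49.29 m/s
adjust_airspeed(-13.68): V ← 49.29 -13.68 = 35.61 m/s
adjust_throttle(+1062): rpm ← -44 +1062 = 1018
adjust_airspeed(+2.28): V ← 35.61 +2.28 = 37.89 m/s
final state: V = 37.89 m/s, rpm = 1018 → n = rpm/60 = 16.966667 rev/s
J = V / (n·D) = 37.89 / (16.966667 × 2.286) = 0.976904
regime bands: climb J<0.6888 | cruise [0.6888, 1.3775) | windmill J≥1.3775
J = 0.9769 → cruise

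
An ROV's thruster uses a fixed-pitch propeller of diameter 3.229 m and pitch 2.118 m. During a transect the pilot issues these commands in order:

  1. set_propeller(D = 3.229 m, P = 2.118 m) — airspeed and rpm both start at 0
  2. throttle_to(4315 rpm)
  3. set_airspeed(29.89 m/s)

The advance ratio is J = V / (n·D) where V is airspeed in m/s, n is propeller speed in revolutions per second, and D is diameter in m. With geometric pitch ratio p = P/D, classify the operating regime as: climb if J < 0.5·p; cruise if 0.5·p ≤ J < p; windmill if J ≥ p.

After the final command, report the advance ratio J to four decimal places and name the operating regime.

set_propeller: D = 3.229 m, P = 2.118 m (p = P/D = 0.655931); state ← (V=0, rpm=0)
throttle_to(4315): rpm ← 4315
set_airspeed(29.89): V ← 29.89 m/s
final state: V = 29.89 m/s, rpm = 4315 → n = rpm/60 = 71.916667 rev/s
J = V / (n·D) = 29.89 / (71.916667 × 3.229) = 0.128715
regime bands: climb J<0.3280 | cruise [0.3280, 0.6559) | windmill J≥0.6559
J = 0.1287 → climb

J = 0.1287, regime = climb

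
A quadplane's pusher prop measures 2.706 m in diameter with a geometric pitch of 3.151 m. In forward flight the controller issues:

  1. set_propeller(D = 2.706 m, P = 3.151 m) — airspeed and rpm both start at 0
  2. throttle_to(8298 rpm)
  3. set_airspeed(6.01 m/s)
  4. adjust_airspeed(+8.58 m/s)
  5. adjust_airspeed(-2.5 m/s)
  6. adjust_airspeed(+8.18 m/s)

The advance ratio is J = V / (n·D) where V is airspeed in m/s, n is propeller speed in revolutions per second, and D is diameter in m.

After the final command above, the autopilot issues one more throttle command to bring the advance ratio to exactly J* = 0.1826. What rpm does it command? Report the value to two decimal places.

rpm = 2461.37

set_propeller: D = 2.706 m, P = 3.151 m (p = P/D = 1.164449); state ← (V=0, rpm=0)
throttle_to(8298): rpm ← 8298
set_airspeed(6.01): V ← 6.01 m/s
adjust_airspeed(+8.58): V ← 6.01 +8.58 = 14.59 m/s
adjust_airspeed(-2.5): V ← 14.59 -2.5 = 12.09 m/s
adjust_airspeed(+8.18): V ← 12.09 +8.18 = 20.27 m/s
final state: V = 20.27 m/s, rpm = 8298 → n = rpm/60 = 138.300000 rev/s
target J* = 0.1826; solve J* = V/(n·D) for n: n = V/(J*·D) = 20.27/(0.1826 × 2.706) = 41.022789 rev/s
rpm = 60·n = 2461.367340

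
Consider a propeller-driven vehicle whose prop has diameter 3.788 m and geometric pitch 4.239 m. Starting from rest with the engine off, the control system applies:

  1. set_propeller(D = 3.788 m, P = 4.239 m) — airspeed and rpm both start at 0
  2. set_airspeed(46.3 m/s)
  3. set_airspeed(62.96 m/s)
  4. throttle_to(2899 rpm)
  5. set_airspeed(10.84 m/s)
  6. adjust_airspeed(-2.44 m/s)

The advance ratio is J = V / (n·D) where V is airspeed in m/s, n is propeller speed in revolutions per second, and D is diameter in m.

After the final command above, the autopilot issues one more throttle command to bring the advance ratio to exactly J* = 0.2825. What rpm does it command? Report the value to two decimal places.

rpm = 470.98

set_propeller: D = 3.788 m, P = 4.239 m (p = P/D = 1.119060); state ← (V=0, rpm=0)
set_airspeed(46.3): V ← 46.3 m/s
set_airspeed(62.96): V ← 62.96 m/s
throttle_to(2899): rpm ← 2899
set_airspeed(10.84): V ← 10.84 m/s
adjust_airspeed(-2.44): V ← 10.84 -2.44 = 8.4 m/s
final state: V = 8.4 m/s, rpm = 2899 → n = rpm/60 = 48.316667 rev/s
target J* = 0.2825; solve J* = V/(n·D) for n: n = V/(J*·D) = 8.4/(0.2825 × 3.788) = 7.849660 rev/s
rpm = 60·n = 470.979619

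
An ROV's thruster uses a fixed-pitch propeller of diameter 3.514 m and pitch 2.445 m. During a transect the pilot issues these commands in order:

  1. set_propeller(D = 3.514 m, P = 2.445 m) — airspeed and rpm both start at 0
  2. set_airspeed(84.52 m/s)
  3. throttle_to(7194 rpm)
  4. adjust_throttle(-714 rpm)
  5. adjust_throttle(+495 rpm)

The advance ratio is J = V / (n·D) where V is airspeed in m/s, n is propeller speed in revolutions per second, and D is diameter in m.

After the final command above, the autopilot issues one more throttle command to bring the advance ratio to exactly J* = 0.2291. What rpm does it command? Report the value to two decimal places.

set_propeller: D = 3.514 m, P = 2.445 m (p = P/D = 0.695788); state ← (V=0, rpm=0)
set_airspeed(84.52): V ← 84.52 m/s
throttle_to(7194): rpm ← 7194
adjust_throttle(-714): rpm ← 7194 -714 = 6480
adjust_throttle(+495): rpm ← 6480 +495 = 6975
final state: V = 84.52 m/s, rpm = 6975 → n = rpm/60 = 116.250000 rev/s
target J* = 0.2291; solve J* = V/(n·D) for n: n = V/(J*·D) = 84.52/(0.2291 × 3.514) = 104.986303 rev/s
rpm = 60·n = 6299.178170

rpm = 6299.18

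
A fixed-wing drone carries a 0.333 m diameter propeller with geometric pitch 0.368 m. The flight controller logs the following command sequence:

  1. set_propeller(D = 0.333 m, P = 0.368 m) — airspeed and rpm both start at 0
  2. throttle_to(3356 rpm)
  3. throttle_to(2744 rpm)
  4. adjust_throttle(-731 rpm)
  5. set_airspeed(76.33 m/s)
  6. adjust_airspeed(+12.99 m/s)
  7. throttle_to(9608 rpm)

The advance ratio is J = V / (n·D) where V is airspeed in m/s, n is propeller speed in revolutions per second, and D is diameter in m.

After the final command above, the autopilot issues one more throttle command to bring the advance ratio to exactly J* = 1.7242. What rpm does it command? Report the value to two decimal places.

rpm = 9334.01

set_propeller: D = 0.333 m, P = 0.368 m (p = P/D = 1.105105); state ← (V=0, rpm=0)
throttle_to(3356): rpm ← 3356
throttle_to(2744): rpm ← 2744
adjust_throttle(-731): rpm ← 2744 -731 = 2013
set_airspeed(76.33): V ← 76.33 m/s
adjust_airspeed(+12.99): V ← 76.33 +12.99 = 89.32 m/s
throttle_to(9608): rpm ← 9608
final state: V = 89.32 m/s, rpm = 9608 → n = rpm/60 = 160.133333 rev/s
target J* = 1.7242; solve J* = V/(n·D) for n: n = V/(J*·D) = 89.32/(1.7242 × 0.333) = 155.566772 rev/s
rpm = 60·n = 9334.006318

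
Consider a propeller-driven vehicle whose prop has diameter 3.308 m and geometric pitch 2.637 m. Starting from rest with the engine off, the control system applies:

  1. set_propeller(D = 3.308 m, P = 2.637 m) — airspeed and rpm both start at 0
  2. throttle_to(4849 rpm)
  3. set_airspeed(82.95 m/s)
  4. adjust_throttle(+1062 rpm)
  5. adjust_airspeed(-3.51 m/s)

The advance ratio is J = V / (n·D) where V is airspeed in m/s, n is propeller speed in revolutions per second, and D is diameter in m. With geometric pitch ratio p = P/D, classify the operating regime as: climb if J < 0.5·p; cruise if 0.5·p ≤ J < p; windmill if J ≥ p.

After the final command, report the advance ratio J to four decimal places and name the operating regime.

set_propeller: D = 3.308 m, P = 2.637 m (p = P/D = 0.797158); state ← (V=0, rpm=0)
throttle_to(4849): rpm ← 4849
set_airspeed(82.95): V ← 82.95 m/s
adjust_throttle(+1062): rpm ← 4849 +1062 = 5911
adjust_airspeed(-3.51): V ← 82.95 -3.51 = 79.44 m/s
final state: V = 79.44 m/s, rpm = 5911 → n = rpm/60 = 98.516667 rev/s
J = V / (n·D) = 79.44 / (98.516667 × 3.308) = 0.243761
regime bands: climb J<0.3986 | cruise [0.3986, 0.7972) | windmill J≥0.7972
J = 0.2438 → climb

J = 0.2438, regime = climb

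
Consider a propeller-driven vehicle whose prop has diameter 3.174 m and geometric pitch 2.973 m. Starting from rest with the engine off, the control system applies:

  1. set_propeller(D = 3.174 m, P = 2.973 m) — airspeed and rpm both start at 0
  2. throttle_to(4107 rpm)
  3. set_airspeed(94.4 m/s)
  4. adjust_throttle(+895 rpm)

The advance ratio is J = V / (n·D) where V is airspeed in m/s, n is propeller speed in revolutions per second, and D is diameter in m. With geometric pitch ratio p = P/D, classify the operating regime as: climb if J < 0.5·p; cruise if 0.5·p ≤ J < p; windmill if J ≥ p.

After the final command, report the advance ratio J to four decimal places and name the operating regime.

J = 0.3568, regime = climb

set_propeller: D = 3.174 m, P = 2.973 m (p = P/D = 0.936673); state ← (V=0, rpm=0)
throttle_to(4107): rpm ← 4107
set_airspeed(94.4): V ← 94.4 m/s
adjust_throttle(+895): rpm ← 4107 +895 = 5002
final state: V = 94.4 m/s, rpm = 5002 → n = rpm/60 = 83.366667 rev/s
J = V / (n·D) = 94.4 / (83.366667 × 3.174) = 0.356757
regime bands: climb J<0.4683 | cruise [0.4683, 0.9367) | windmill J≥0.9367
J = 0.3568 → climb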